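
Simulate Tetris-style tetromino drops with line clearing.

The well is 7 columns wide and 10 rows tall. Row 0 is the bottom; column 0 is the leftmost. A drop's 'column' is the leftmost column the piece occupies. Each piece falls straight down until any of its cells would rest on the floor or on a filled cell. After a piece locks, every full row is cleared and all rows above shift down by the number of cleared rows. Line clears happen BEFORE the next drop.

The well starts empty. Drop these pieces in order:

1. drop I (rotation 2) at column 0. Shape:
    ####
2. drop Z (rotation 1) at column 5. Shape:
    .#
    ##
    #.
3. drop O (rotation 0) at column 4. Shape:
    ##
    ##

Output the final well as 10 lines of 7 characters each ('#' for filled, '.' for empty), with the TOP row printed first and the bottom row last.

Drop 1: I rot2 at col 0 lands with bottom-row=0; cleared 0 line(s) (total 0); column heights now [1 1 1 1 0 0 0], max=1
Drop 2: Z rot1 at col 5 lands with bottom-row=0; cleared 0 line(s) (total 0); column heights now [1 1 1 1 0 2 3], max=3
Drop 3: O rot0 at col 4 lands with bottom-row=2; cleared 0 line(s) (total 0); column heights now [1 1 1 1 4 4 3], max=4

Answer: .......
.......
.......
.......
.......
.......
....##.
....###
.....##
####.#.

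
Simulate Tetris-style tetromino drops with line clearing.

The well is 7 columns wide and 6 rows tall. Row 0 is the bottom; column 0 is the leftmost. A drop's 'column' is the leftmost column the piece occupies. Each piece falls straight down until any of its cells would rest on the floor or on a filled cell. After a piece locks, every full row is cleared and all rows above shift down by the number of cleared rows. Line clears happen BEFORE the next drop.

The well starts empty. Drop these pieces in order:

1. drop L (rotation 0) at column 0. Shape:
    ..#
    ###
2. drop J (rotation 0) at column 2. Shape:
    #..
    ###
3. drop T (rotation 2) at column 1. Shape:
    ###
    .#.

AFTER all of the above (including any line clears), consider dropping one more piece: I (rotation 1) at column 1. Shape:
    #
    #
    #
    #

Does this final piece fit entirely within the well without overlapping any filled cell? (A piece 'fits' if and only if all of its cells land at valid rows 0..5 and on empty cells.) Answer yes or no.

Drop 1: L rot0 at col 0 lands with bottom-row=0; cleared 0 line(s) (total 0); column heights now [1 1 2 0 0 0 0], max=2
Drop 2: J rot0 at col 2 lands with bottom-row=2; cleared 0 line(s) (total 0); column heights now [1 1 4 3 3 0 0], max=4
Drop 3: T rot2 at col 1 lands with bottom-row=4; cleared 0 line(s) (total 0); column heights now [1 6 6 6 3 0 0], max=6
Test piece I rot1 at col 1 (width 1): heights before test = [1 6 6 6 3 0 0]; fits = False

Answer: no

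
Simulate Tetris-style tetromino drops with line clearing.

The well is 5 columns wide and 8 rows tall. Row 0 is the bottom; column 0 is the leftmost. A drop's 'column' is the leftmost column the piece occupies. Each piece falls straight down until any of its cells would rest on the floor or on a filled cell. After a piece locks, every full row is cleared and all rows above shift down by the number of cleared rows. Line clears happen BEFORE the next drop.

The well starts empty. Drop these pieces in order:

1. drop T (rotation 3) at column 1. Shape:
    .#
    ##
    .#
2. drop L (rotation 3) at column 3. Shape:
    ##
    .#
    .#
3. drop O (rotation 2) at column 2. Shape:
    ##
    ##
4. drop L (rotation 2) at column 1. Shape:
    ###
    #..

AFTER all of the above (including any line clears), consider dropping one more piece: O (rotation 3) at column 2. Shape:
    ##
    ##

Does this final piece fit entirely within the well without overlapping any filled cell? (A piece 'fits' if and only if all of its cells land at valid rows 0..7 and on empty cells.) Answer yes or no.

Drop 1: T rot3 at col 1 lands with bottom-row=0; cleared 0 line(s) (total 0); column heights now [0 2 3 0 0], max=3
Drop 2: L rot3 at col 3 lands with bottom-row=0; cleared 0 line(s) (total 0); column heights now [0 2 3 3 3], max=3
Drop 3: O rot2 at col 2 lands with bottom-row=3; cleared 0 line(s) (total 0); column heights now [0 2 5 5 3], max=5
Drop 4: L rot2 at col 1 lands with bottom-row=4; cleared 0 line(s) (total 0); column heights now [0 6 6 6 3], max=6
Test piece O rot3 at col 2 (width 2): heights before test = [0 6 6 6 3]; fits = True

Answer: yes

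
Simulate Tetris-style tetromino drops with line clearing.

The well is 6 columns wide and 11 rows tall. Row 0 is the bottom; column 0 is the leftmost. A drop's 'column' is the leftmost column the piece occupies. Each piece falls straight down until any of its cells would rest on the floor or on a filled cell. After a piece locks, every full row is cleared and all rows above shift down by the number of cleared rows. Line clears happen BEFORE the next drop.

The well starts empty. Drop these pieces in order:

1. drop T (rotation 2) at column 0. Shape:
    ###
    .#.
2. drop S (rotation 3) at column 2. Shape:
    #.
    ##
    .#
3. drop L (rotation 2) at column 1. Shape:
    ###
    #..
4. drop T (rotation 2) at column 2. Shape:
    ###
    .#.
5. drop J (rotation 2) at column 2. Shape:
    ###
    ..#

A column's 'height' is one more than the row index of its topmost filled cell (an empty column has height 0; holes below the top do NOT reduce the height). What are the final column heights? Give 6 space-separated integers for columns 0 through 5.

Drop 1: T rot2 at col 0 lands with bottom-row=0; cleared 0 line(s) (total 0); column heights now [2 2 2 0 0 0], max=2
Drop 2: S rot3 at col 2 lands with bottom-row=1; cleared 0 line(s) (total 0); column heights now [2 2 4 3 0 0], max=4
Drop 3: L rot2 at col 1 lands with bottom-row=3; cleared 0 line(s) (total 0); column heights now [2 5 5 5 0 0], max=5
Drop 4: T rot2 at col 2 lands with bottom-row=5; cleared 0 line(s) (total 0); column heights now [2 5 7 7 7 0], max=7
Drop 5: J rot2 at col 2 lands with bottom-row=7; cleared 0 line(s) (total 0); column heights now [2 5 9 9 9 0], max=9

Answer: 2 5 9 9 9 0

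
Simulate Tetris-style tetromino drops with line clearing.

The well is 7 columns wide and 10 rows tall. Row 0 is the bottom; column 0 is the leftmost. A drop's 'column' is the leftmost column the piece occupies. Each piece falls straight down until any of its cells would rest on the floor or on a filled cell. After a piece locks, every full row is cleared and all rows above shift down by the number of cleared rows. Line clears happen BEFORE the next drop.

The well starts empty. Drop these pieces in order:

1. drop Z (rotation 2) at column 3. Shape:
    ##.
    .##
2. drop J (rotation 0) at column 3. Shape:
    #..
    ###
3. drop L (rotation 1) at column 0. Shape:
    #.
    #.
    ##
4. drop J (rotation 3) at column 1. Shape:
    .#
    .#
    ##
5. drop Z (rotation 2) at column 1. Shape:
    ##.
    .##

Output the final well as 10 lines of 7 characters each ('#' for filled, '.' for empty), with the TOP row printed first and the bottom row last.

Answer: .......
.......
.......
.......
.##....
..##...
..##...
#.####.
#####..
##..##.

Derivation:
Drop 1: Z rot2 at col 3 lands with bottom-row=0; cleared 0 line(s) (total 0); column heights now [0 0 0 2 2 1 0], max=2
Drop 2: J rot0 at col 3 lands with bottom-row=2; cleared 0 line(s) (total 0); column heights now [0 0 0 4 3 3 0], max=4
Drop 3: L rot1 at col 0 lands with bottom-row=0; cleared 0 line(s) (total 0); column heights now [3 1 0 4 3 3 0], max=4
Drop 4: J rot3 at col 1 lands with bottom-row=1; cleared 0 line(s) (total 0); column heights now [3 2 4 4 3 3 0], max=4
Drop 5: Z rot2 at col 1 lands with bottom-row=4; cleared 0 line(s) (total 0); column heights now [3 6 6 5 3 3 0], max=6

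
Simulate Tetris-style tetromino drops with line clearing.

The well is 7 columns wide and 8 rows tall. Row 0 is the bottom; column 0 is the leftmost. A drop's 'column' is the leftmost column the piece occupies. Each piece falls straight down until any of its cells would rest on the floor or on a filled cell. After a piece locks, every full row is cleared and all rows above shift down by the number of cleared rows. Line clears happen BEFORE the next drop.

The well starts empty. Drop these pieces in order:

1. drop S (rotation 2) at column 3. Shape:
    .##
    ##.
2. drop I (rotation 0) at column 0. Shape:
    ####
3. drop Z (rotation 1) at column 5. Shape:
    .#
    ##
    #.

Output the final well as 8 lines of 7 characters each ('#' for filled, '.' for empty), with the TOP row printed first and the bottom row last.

Drop 1: S rot2 at col 3 lands with bottom-row=0; cleared 0 line(s) (total 0); column heights now [0 0 0 1 2 2 0], max=2
Drop 2: I rot0 at col 0 lands with bottom-row=1; cleared 0 line(s) (total 0); column heights now [2 2 2 2 2 2 0], max=2
Drop 3: Z rot1 at col 5 lands with bottom-row=2; cleared 0 line(s) (total 0); column heights now [2 2 2 2 2 4 5], max=5

Answer: .......
.......
.......
......#
.....##
.....#.
######.
...##..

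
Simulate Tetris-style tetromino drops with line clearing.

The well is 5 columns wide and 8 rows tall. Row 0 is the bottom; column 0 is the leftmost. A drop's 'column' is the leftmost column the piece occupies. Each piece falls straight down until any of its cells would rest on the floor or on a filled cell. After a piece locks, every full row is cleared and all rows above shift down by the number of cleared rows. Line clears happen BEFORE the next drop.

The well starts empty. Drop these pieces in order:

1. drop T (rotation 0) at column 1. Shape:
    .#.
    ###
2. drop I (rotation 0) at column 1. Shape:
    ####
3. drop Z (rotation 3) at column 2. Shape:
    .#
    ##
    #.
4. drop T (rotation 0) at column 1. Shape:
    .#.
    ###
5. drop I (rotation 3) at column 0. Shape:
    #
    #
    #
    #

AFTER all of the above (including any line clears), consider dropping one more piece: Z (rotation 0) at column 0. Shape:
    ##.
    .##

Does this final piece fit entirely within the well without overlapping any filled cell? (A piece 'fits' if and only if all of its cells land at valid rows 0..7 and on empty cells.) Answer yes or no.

Drop 1: T rot0 at col 1 lands with bottom-row=0; cleared 0 line(s) (total 0); column heights now [0 1 2 1 0], max=2
Drop 2: I rot0 at col 1 lands with bottom-row=2; cleared 0 line(s) (total 0); column heights now [0 3 3 3 3], max=3
Drop 3: Z rot3 at col 2 lands with bottom-row=3; cleared 0 line(s) (total 0); column heights now [0 3 5 6 3], max=6
Drop 4: T rot0 at col 1 lands with bottom-row=6; cleared 0 line(s) (total 0); column heights now [0 7 8 7 3], max=8
Drop 5: I rot3 at col 0 lands with bottom-row=0; cleared 1 line(s) (total 1); column heights now [3 6 7 6 0], max=7
Test piece Z rot0 at col 0 (width 3): heights before test = [3 6 7 6 0]; fits = False

Answer: no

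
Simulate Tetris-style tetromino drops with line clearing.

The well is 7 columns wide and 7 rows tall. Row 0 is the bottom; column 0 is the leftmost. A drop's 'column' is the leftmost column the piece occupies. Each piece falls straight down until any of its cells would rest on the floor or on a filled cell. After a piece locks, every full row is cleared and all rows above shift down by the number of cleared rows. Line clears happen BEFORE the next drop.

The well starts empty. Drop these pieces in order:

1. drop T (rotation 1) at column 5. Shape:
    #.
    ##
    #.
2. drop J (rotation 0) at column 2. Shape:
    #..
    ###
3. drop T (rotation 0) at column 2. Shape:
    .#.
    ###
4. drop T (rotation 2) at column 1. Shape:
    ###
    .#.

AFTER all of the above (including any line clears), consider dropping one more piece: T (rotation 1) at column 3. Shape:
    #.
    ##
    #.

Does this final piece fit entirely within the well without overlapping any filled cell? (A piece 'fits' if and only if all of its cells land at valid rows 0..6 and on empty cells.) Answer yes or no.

Drop 1: T rot1 at col 5 lands with bottom-row=0; cleared 0 line(s) (total 0); column heights now [0 0 0 0 0 3 2], max=3
Drop 2: J rot0 at col 2 lands with bottom-row=0; cleared 0 line(s) (total 0); column heights now [0 0 2 1 1 3 2], max=3
Drop 3: T rot0 at col 2 lands with bottom-row=2; cleared 0 line(s) (total 0); column heights now [0 0 3 4 3 3 2], max=4
Drop 4: T rot2 at col 1 lands with bottom-row=3; cleared 0 line(s) (total 0); column heights now [0 5 5 5 3 3 2], max=5
Test piece T rot1 at col 3 (width 2): heights before test = [0 5 5 5 3 3 2]; fits = False

Answer: no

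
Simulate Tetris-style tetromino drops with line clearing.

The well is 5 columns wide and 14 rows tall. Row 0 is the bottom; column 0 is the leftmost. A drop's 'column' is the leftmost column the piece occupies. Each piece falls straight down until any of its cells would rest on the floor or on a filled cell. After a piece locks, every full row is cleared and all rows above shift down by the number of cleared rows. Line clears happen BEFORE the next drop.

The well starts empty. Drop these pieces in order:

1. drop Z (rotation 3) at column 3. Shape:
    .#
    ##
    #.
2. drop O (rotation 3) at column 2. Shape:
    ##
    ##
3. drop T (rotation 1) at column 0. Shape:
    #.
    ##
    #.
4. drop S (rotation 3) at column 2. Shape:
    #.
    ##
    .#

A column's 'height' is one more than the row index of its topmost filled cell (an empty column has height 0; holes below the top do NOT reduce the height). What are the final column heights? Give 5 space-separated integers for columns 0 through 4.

Answer: 3 2 7 6 3

Derivation:
Drop 1: Z rot3 at col 3 lands with bottom-row=0; cleared 0 line(s) (total 0); column heights now [0 0 0 2 3], max=3
Drop 2: O rot3 at col 2 lands with bottom-row=2; cleared 0 line(s) (total 0); column heights now [0 0 4 4 3], max=4
Drop 3: T rot1 at col 0 lands with bottom-row=0; cleared 0 line(s) (total 0); column heights now [3 2 4 4 3], max=4
Drop 4: S rot3 at col 2 lands with bottom-row=4; cleared 0 line(s) (total 0); column heights now [3 2 7 6 3], max=7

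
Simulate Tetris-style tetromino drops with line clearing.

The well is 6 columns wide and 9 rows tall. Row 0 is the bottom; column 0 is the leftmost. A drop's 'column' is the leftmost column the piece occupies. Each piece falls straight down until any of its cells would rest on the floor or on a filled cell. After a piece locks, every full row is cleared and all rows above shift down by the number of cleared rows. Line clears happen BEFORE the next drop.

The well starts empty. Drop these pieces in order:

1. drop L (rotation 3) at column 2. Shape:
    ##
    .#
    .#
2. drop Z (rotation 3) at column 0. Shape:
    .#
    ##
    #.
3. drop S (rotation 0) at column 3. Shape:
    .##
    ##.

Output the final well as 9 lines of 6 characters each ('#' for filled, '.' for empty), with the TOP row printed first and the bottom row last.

Answer: ......
......
......
......
....##
...##.
.###..
##.#..
#..#..

Derivation:
Drop 1: L rot3 at col 2 lands with bottom-row=0; cleared 0 line(s) (total 0); column heights now [0 0 3 3 0 0], max=3
Drop 2: Z rot3 at col 0 lands with bottom-row=0; cleared 0 line(s) (total 0); column heights now [2 3 3 3 0 0], max=3
Drop 3: S rot0 at col 3 lands with bottom-row=3; cleared 0 line(s) (total 0); column heights now [2 3 3 4 5 5], max=5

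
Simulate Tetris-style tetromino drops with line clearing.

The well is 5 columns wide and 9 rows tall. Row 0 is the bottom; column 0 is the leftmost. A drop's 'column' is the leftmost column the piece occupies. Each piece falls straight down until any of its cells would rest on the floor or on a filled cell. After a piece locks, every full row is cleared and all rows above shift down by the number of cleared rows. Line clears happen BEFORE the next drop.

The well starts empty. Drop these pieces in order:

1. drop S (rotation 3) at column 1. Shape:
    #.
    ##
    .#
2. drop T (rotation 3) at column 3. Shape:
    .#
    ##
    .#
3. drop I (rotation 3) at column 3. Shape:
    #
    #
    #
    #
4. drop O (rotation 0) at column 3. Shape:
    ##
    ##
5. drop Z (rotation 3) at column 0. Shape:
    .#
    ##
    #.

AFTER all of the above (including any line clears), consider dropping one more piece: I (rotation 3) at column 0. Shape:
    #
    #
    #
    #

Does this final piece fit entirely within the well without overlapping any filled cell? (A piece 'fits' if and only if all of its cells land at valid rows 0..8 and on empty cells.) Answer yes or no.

Answer: yes

Derivation:
Drop 1: S rot3 at col 1 lands with bottom-row=0; cleared 0 line(s) (total 0); column heights now [0 3 2 0 0], max=3
Drop 2: T rot3 at col 3 lands with bottom-row=0; cleared 0 line(s) (total 0); column heights now [0 3 2 2 3], max=3
Drop 3: I rot3 at col 3 lands with bottom-row=2; cleared 0 line(s) (total 0); column heights now [0 3 2 6 3], max=6
Drop 4: O rot0 at col 3 lands with bottom-row=6; cleared 0 line(s) (total 0); column heights now [0 3 2 8 8], max=8
Drop 5: Z rot3 at col 0 lands with bottom-row=2; cleared 0 line(s) (total 0); column heights now [4 5 2 8 8], max=8
Test piece I rot3 at col 0 (width 1): heights before test = [4 5 2 8 8]; fits = True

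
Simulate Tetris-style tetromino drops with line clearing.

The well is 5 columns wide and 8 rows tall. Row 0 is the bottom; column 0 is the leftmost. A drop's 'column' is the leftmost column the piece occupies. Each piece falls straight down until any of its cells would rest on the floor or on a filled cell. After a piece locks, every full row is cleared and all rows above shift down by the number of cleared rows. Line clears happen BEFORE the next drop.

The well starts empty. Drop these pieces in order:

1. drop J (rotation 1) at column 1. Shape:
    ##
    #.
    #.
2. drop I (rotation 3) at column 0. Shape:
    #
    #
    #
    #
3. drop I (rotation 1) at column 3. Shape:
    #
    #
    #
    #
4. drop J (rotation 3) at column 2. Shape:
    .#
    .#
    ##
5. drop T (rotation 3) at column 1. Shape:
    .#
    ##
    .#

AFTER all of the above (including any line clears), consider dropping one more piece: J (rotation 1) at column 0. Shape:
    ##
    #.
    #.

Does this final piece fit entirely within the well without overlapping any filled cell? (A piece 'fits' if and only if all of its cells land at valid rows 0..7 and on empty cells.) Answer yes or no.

Drop 1: J rot1 at col 1 lands with bottom-row=0; cleared 0 line(s) (total 0); column heights now [0 3 3 0 0], max=3
Drop 2: I rot3 at col 0 lands with bottom-row=0; cleared 0 line(s) (total 0); column heights now [4 3 3 0 0], max=4
Drop 3: I rot1 at col 3 lands with bottom-row=0; cleared 0 line(s) (total 0); column heights now [4 3 3 4 0], max=4
Drop 4: J rot3 at col 2 lands with bottom-row=4; cleared 0 line(s) (total 0); column heights now [4 3 5 7 0], max=7
Drop 5: T rot3 at col 1 lands with bottom-row=5; cleared 0 line(s) (total 0); column heights now [4 7 8 7 0], max=8
Test piece J rot1 at col 0 (width 2): heights before test = [4 7 8 7 0]; fits = True

Answer: yes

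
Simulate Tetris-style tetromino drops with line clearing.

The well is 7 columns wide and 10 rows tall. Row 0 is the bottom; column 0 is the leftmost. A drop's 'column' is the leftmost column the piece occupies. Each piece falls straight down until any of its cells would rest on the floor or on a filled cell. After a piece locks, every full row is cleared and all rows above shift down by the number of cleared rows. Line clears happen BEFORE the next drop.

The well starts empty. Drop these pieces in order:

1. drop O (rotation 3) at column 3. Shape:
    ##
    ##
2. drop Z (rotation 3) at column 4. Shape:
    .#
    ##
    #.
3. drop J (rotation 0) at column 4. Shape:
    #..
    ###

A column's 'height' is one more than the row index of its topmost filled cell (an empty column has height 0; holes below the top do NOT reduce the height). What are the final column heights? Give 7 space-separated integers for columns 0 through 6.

Answer: 0 0 0 2 7 6 6

Derivation:
Drop 1: O rot3 at col 3 lands with bottom-row=0; cleared 0 line(s) (total 0); column heights now [0 0 0 2 2 0 0], max=2
Drop 2: Z rot3 at col 4 lands with bottom-row=2; cleared 0 line(s) (total 0); column heights now [0 0 0 2 4 5 0], max=5
Drop 3: J rot0 at col 4 lands with bottom-row=5; cleared 0 line(s) (total 0); column heights now [0 0 0 2 7 6 6], max=7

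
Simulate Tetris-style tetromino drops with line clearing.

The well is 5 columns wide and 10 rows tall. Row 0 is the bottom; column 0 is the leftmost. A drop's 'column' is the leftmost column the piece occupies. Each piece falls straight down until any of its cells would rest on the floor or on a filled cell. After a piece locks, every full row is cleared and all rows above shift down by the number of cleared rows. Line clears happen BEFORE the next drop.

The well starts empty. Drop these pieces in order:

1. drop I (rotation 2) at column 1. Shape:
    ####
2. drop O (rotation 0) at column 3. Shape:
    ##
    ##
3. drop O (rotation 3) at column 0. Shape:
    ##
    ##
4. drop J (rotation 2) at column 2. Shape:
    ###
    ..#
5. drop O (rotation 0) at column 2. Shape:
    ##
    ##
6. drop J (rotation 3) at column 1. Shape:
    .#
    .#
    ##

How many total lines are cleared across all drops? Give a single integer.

Answer: 0

Derivation:
Drop 1: I rot2 at col 1 lands with bottom-row=0; cleared 0 line(s) (total 0); column heights now [0 1 1 1 1], max=1
Drop 2: O rot0 at col 3 lands with bottom-row=1; cleared 0 line(s) (total 0); column heights now [0 1 1 3 3], max=3
Drop 3: O rot3 at col 0 lands with bottom-row=1; cleared 0 line(s) (total 0); column heights now [3 3 1 3 3], max=3
Drop 4: J rot2 at col 2 lands with bottom-row=3; cleared 0 line(s) (total 0); column heights now [3 3 5 5 5], max=5
Drop 5: O rot0 at col 2 lands with bottom-row=5; cleared 0 line(s) (total 0); column heights now [3 3 7 7 5], max=7
Drop 6: J rot3 at col 1 lands with bottom-row=7; cleared 0 line(s) (total 0); column heights now [3 8 10 7 5], max=10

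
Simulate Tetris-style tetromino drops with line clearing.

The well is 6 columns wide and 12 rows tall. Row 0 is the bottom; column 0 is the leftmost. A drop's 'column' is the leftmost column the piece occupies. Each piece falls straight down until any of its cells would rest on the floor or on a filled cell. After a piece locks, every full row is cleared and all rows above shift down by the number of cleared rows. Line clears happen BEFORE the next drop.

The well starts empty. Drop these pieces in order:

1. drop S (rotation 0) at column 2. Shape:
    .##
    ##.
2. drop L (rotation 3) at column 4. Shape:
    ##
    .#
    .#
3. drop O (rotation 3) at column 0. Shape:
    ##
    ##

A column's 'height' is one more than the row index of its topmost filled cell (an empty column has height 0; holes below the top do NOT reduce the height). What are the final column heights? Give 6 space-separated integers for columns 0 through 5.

Answer: 2 2 1 2 3 3

Derivation:
Drop 1: S rot0 at col 2 lands with bottom-row=0; cleared 0 line(s) (total 0); column heights now [0 0 1 2 2 0], max=2
Drop 2: L rot3 at col 4 lands with bottom-row=0; cleared 0 line(s) (total 0); column heights now [0 0 1 2 3 3], max=3
Drop 3: O rot3 at col 0 lands with bottom-row=0; cleared 0 line(s) (total 0); column heights now [2 2 1 2 3 3], max=3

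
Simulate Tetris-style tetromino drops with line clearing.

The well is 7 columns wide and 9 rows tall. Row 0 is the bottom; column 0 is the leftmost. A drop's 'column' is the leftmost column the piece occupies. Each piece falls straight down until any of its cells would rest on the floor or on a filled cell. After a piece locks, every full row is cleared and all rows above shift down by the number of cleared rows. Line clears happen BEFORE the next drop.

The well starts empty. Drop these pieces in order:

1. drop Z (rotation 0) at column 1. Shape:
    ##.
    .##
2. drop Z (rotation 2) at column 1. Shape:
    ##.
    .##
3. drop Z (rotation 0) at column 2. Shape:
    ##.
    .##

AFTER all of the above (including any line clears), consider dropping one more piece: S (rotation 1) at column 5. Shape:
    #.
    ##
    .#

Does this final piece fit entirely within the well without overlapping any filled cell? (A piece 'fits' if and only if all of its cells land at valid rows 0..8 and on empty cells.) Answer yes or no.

Drop 1: Z rot0 at col 1 lands with bottom-row=0; cleared 0 line(s) (total 0); column heights now [0 2 2 1 0 0 0], max=2
Drop 2: Z rot2 at col 1 lands with bottom-row=2; cleared 0 line(s) (total 0); column heights now [0 4 4 3 0 0 0], max=4
Drop 3: Z rot0 at col 2 lands with bottom-row=3; cleared 0 line(s) (total 0); column heights now [0 4 5 5 4 0 0], max=5
Test piece S rot1 at col 5 (width 2): heights before test = [0 4 5 5 4 0 0]; fits = True

Answer: yes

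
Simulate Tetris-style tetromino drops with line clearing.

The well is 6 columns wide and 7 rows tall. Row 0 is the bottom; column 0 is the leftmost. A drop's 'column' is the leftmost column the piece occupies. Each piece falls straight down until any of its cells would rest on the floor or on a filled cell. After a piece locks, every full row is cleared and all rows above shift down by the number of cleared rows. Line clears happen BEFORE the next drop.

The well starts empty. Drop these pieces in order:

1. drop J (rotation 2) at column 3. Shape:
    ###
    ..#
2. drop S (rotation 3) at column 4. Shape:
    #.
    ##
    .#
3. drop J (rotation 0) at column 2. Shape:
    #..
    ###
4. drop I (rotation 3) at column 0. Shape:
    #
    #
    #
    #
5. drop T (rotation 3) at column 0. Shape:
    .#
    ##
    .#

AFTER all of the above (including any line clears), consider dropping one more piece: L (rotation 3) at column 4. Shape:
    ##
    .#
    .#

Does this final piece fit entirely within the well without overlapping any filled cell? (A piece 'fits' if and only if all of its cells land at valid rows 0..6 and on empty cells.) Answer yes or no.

Answer: yes

Derivation:
Drop 1: J rot2 at col 3 lands with bottom-row=0; cleared 0 line(s) (total 0); column heights now [0 0 0 2 2 2], max=2
Drop 2: S rot3 at col 4 lands with bottom-row=2; cleared 0 line(s) (total 0); column heights now [0 0 0 2 5 4], max=5
Drop 3: J rot0 at col 2 lands with bottom-row=5; cleared 0 line(s) (total 0); column heights now [0 0 7 6 6 4], max=7
Drop 4: I rot3 at col 0 lands with bottom-row=0; cleared 0 line(s) (total 0); column heights now [4 0 7 6 6 4], max=7
Drop 5: T rot3 at col 0 lands with bottom-row=3; cleared 0 line(s) (total 0); column heights now [5 6 7 6 6 4], max=7
Test piece L rot3 at col 4 (width 2): heights before test = [5 6 7 6 6 4]; fits = True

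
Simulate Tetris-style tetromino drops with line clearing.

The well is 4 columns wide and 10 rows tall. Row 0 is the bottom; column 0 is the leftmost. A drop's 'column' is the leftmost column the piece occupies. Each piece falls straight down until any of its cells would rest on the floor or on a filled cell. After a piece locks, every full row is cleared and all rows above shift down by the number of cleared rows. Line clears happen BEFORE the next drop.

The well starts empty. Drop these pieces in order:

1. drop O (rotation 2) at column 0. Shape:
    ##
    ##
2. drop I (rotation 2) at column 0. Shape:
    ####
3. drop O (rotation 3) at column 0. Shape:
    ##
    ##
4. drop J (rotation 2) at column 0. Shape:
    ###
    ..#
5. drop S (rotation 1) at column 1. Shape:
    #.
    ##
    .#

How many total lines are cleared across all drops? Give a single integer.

Answer: 1

Derivation:
Drop 1: O rot2 at col 0 lands with bottom-row=0; cleared 0 line(s) (total 0); column heights now [2 2 0 0], max=2
Drop 2: I rot2 at col 0 lands with bottom-row=2; cleared 1 line(s) (total 1); column heights now [2 2 0 0], max=2
Drop 3: O rot3 at col 0 lands with bottom-row=2; cleared 0 line(s) (total 1); column heights now [4 4 0 0], max=4
Drop 4: J rot2 at col 0 lands with bottom-row=3; cleared 0 line(s) (total 1); column heights now [5 5 5 0], max=5
Drop 5: S rot1 at col 1 lands with bottom-row=5; cleared 0 line(s) (total 1); column heights now [5 8 7 0], max=8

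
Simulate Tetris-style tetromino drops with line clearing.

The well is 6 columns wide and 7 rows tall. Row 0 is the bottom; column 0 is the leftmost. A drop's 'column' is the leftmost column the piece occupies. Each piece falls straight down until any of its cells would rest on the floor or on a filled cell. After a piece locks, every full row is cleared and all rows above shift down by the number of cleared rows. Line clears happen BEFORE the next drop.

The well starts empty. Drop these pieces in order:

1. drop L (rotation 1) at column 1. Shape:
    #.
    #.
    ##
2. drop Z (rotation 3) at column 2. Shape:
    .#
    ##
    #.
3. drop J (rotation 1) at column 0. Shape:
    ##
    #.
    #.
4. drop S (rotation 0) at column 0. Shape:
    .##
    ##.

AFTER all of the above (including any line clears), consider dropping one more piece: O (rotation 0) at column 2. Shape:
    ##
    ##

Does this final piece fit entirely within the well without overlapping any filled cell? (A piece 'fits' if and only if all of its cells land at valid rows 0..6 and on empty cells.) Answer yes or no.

Answer: no

Derivation:
Drop 1: L rot1 at col 1 lands with bottom-row=0; cleared 0 line(s) (total 0); column heights now [0 3 1 0 0 0], max=3
Drop 2: Z rot3 at col 2 lands with bottom-row=1; cleared 0 line(s) (total 0); column heights now [0 3 3 4 0 0], max=4
Drop 3: J rot1 at col 0 lands with bottom-row=1; cleared 0 line(s) (total 0); column heights now [4 4 3 4 0 0], max=4
Drop 4: S rot0 at col 0 lands with bottom-row=4; cleared 0 line(s) (total 0); column heights now [5 6 6 4 0 0], max=6
Test piece O rot0 at col 2 (width 2): heights before test = [5 6 6 4 0 0]; fits = False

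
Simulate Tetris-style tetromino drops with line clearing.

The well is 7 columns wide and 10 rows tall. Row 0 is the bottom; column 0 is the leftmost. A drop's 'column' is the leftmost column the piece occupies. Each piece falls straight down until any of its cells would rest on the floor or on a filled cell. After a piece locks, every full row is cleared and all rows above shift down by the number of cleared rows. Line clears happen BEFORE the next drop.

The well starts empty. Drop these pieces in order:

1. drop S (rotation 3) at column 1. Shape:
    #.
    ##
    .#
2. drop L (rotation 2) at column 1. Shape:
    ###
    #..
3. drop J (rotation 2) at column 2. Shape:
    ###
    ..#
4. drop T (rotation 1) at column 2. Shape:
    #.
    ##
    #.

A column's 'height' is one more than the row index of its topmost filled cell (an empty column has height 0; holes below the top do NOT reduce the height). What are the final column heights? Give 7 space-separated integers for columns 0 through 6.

Drop 1: S rot3 at col 1 lands with bottom-row=0; cleared 0 line(s) (total 0); column heights now [0 3 2 0 0 0 0], max=3
Drop 2: L rot2 at col 1 lands with bottom-row=3; cleared 0 line(s) (total 0); column heights now [0 5 5 5 0 0 0], max=5
Drop 3: J rot2 at col 2 lands with bottom-row=4; cleared 0 line(s) (total 0); column heights now [0 5 6 6 6 0 0], max=6
Drop 4: T rot1 at col 2 lands with bottom-row=6; cleared 0 line(s) (total 0); column heights now [0 5 9 8 6 0 0], max=9

Answer: 0 5 9 8 6 0 0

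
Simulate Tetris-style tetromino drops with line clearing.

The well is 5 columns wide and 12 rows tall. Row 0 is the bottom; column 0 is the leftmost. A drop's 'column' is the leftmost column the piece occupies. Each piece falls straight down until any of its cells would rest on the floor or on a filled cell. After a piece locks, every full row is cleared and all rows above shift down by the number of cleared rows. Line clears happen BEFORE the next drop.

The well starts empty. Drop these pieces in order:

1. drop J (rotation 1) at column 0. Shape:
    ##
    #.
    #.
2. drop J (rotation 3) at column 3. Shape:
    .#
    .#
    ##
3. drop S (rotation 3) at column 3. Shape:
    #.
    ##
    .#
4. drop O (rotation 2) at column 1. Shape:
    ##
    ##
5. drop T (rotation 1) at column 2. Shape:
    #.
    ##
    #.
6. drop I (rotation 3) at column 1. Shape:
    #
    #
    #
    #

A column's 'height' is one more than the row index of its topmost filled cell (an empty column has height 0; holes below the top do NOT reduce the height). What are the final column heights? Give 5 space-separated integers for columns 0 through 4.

Drop 1: J rot1 at col 0 lands with bottom-row=0; cleared 0 line(s) (total 0); column heights now [3 3 0 0 0], max=3
Drop 2: J rot3 at col 3 lands with bottom-row=0; cleared 0 line(s) (total 0); column heights now [3 3 0 1 3], max=3
Drop 3: S rot3 at col 3 lands with bottom-row=3; cleared 0 line(s) (total 0); column heights now [3 3 0 6 5], max=6
Drop 4: O rot2 at col 1 lands with bottom-row=3; cleared 0 line(s) (total 0); column heights now [3 5 5 6 5], max=6
Drop 5: T rot1 at col 2 lands with bottom-row=5; cleared 0 line(s) (total 0); column heights now [3 5 8 7 5], max=8
Drop 6: I rot3 at col 1 lands with bottom-row=5; cleared 0 line(s) (total 0); column heights now [3 9 8 7 5], max=9

Answer: 3 9 8 7 5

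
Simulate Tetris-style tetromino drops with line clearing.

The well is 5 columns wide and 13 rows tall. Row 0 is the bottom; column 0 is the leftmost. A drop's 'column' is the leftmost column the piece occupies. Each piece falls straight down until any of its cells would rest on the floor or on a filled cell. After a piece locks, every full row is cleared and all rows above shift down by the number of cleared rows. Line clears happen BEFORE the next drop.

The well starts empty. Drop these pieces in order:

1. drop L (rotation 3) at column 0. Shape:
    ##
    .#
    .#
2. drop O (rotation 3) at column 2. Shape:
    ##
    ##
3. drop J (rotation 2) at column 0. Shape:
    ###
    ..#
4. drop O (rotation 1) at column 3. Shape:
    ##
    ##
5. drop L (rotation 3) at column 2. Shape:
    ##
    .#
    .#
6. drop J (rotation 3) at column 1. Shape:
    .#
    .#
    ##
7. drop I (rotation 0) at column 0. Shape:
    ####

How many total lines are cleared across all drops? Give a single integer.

Drop 1: L rot3 at col 0 lands with bottom-row=0; cleared 0 line(s) (total 0); column heights now [3 3 0 0 0], max=3
Drop 2: O rot3 at col 2 lands with bottom-row=0; cleared 0 line(s) (total 0); column heights now [3 3 2 2 0], max=3
Drop 3: J rot2 at col 0 lands with bottom-row=2; cleared 0 line(s) (total 0); column heights now [4 4 4 2 0], max=4
Drop 4: O rot1 at col 3 lands with bottom-row=2; cleared 2 line(s) (total 2); column heights now [0 2 2 2 0], max=2
Drop 5: L rot3 at col 2 lands with bottom-row=2; cleared 0 line(s) (total 2); column heights now [0 2 5 5 0], max=5
Drop 6: J rot3 at col 1 lands with bottom-row=5; cleared 0 line(s) (total 2); column heights now [0 6 8 5 0], max=8
Drop 7: I rot0 at col 0 lands with bottom-row=8; cleared 0 line(s) (total 2); column heights now [9 9 9 9 0], max=9

Answer: 2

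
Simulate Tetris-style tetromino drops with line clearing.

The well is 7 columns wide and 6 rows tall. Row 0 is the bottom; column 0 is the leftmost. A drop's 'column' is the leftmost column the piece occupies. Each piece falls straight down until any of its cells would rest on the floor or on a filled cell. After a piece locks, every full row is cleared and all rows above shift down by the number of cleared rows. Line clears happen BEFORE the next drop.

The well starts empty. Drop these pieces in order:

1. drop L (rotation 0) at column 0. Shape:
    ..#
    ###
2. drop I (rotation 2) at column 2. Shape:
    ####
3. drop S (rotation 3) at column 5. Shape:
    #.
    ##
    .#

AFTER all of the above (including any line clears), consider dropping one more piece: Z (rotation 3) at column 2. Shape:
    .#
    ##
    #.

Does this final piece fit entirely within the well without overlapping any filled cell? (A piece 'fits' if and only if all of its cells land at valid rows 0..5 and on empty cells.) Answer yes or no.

Answer: yes

Derivation:
Drop 1: L rot0 at col 0 lands with bottom-row=0; cleared 0 line(s) (total 0); column heights now [1 1 2 0 0 0 0], max=2
Drop 2: I rot2 at col 2 lands with bottom-row=2; cleared 0 line(s) (total 0); column heights now [1 1 3 3 3 3 0], max=3
Drop 3: S rot3 at col 5 lands with bottom-row=2; cleared 0 line(s) (total 0); column heights now [1 1 3 3 3 5 4], max=5
Test piece Z rot3 at col 2 (width 2): heights before test = [1 1 3 3 3 5 4]; fits = True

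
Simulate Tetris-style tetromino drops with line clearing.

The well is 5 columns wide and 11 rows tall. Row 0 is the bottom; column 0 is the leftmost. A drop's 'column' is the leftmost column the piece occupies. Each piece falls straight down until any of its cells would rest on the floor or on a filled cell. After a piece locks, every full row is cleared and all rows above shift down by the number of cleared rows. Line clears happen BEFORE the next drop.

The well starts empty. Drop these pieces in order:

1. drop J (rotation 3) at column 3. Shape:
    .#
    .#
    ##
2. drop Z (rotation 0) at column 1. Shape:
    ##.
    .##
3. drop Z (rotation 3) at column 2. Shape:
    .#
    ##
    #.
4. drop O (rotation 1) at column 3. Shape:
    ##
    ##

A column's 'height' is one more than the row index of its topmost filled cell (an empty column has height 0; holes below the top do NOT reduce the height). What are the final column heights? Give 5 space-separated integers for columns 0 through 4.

Drop 1: J rot3 at col 3 lands with bottom-row=0; cleared 0 line(s) (total 0); column heights now [0 0 0 1 3], max=3
Drop 2: Z rot0 at col 1 lands with bottom-row=1; cleared 0 line(s) (total 0); column heights now [0 3 3 2 3], max=3
Drop 3: Z rot3 at col 2 lands with bottom-row=3; cleared 0 line(s) (total 0); column heights now [0 3 5 6 3], max=6
Drop 4: O rot1 at col 3 lands with bottom-row=6; cleared 0 line(s) (total 0); column heights now [0 3 5 8 8], max=8

Answer: 0 3 5 8 8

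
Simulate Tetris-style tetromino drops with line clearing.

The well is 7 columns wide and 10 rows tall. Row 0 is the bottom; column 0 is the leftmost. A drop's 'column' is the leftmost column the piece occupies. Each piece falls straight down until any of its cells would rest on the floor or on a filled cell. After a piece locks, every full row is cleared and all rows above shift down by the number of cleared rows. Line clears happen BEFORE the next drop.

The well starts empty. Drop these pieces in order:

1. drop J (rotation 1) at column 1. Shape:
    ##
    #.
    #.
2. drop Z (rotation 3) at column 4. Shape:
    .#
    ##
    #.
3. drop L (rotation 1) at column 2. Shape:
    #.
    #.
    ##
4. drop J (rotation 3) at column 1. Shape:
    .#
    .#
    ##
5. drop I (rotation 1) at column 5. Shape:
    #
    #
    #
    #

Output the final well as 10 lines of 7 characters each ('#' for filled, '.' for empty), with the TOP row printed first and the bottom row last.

Drop 1: J rot1 at col 1 lands with bottom-row=0; cleared 0 line(s) (total 0); column heights now [0 3 3 0 0 0 0], max=3
Drop 2: Z rot3 at col 4 lands with bottom-row=0; cleared 0 line(s) (total 0); column heights now [0 3 3 0 2 3 0], max=3
Drop 3: L rot1 at col 2 lands with bottom-row=3; cleared 0 line(s) (total 0); column heights now [0 3 6 4 2 3 0], max=6
Drop 4: J rot3 at col 1 lands with bottom-row=6; cleared 0 line(s) (total 0); column heights now [0 7 9 4 2 3 0], max=9
Drop 5: I rot1 at col 5 lands with bottom-row=3; cleared 0 line(s) (total 0); column heights now [0 7 9 4 2 7 0], max=9

Answer: .......
..#....
..#....
.##..#.
..#..#.
..#..#.
..##.#.
.##..#.
.#..##.
.#..#..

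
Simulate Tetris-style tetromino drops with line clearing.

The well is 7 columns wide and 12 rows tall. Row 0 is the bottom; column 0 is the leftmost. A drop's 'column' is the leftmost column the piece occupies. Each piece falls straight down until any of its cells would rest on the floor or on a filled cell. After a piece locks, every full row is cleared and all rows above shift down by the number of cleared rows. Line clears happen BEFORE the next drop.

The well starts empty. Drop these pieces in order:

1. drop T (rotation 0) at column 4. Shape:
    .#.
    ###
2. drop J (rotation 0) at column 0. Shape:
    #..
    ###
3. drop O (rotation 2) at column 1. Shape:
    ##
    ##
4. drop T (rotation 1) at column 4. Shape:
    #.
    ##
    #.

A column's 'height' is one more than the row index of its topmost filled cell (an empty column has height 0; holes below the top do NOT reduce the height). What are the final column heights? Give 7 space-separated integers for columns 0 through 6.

Drop 1: T rot0 at col 4 lands with bottom-row=0; cleared 0 line(s) (total 0); column heights now [0 0 0 0 1 2 1], max=2
Drop 2: J rot0 at col 0 lands with bottom-row=0; cleared 0 line(s) (total 0); column heights now [2 1 1 0 1 2 1], max=2
Drop 3: O rot2 at col 1 lands with bottom-row=1; cleared 0 line(s) (total 0); column heights now [2 3 3 0 1 2 1], max=3
Drop 4: T rot1 at col 4 lands with bottom-row=1; cleared 0 line(s) (total 0); column heights now [2 3 3 0 4 3 1], max=4

Answer: 2 3 3 0 4 3 1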